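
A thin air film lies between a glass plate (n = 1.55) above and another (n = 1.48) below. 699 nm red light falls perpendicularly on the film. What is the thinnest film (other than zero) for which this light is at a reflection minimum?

350 nm

At the upper boundary (n = 1.55 to n = 1.0) the reflected ray undergoes no phase shift.
At the lower boundary (n = 1.0 to n = 1.48) the reflected ray undergoes a half-wave phase shift.
Net: one phase inversion between the two reflected rays.
So the condition for destructive reflection is 2 n t = m λ.
Minimum nonzero at m = 1: t = λ / (2 n) = 699 / (2 × 1.0) = 350 nm.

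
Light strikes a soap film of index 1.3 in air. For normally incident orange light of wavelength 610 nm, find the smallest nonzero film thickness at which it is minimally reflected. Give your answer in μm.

0.235 μm

Top surface (1.0 → 1.3): reflection off a higher-index medium gives a half-wave phase shift.
At the lower boundary (n = 1.3 to n = 1.0) the reflected ray undergoes no phase shift.
The two reflections differ by half a wavelength.
So the condition for destructive reflection is 2 n t = m λ.
Minimum nonzero at m = 1: t = λ / (2 n) = 610 / (2 × 1.3) = 235 nm.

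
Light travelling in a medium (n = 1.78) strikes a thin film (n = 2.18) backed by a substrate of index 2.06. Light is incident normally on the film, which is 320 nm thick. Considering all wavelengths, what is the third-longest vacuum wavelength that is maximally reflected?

558 nm

At the upper boundary (n = 1.78 to n = 2.18) the reflected ray undergoes a half-wave phase shift.
At the lower boundary (n = 2.18 to n = 2.06) the reflected ray undergoes no phase shift.
Exactly one π shift → a net half-wave offset.
For maximum reflection here: 2 n t = (m + ½) λ.
λ = 2 n t / (m + ½). The third-longest wavelength is m = 2: λ = 2 × 2.18 × 320 / 2.50 = 558 nm.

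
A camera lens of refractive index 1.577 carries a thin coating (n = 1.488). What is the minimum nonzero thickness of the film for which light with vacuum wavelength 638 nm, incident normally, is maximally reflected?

214 nm

Top surface (1.0 → 1.488): reflection off a higher-index medium gives a half-wave phase shift.
At the lower boundary (n = 1.488 to n = 1.577) the reflected ray undergoes a half-wave phase shift.
Net: no relative phase inversion (both shifts match).
So the condition for constructive reflection is 2 n t = m λ.
Minimum nonzero at m = 1: t = λ / (2 n) = 638 / (2 × 1.488) = 214 nm.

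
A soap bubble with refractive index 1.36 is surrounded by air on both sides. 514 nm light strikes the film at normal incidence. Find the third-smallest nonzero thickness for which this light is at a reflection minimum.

Ray reflecting at the top interface goes from n = 1.0 toward n = 1.36: a half-wave phase shift.
At the lower boundary (n = 1.36 to n = 1.0) the reflected ray undergoes no phase shift.
Exactly one π shift → a net half-wave offset.
For minimum reflection here: 2 n t = m λ.
The third-smallest nonzero thickness corresponds to m = 3: t = m λ / (2 n) = 3.00 × 514 / (2 × 1.36) = 567 nm.

567 nm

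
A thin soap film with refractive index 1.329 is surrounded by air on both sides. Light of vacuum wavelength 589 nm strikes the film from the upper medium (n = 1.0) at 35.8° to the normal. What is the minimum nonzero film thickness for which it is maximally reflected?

At the upper boundary (n = 1.0 to n = 1.329) the reflected ray undergoes a half-wave phase shift.
Bottom surface (1.329 → 1.0): reflection off a lower-index medium gives no phase shift.
The two reflections differ by half a wavelength.
So the condition for constructive reflection is 2 n t cos θ_r = (m + ½) λ.
Snell's law: 1.0 sin 35.8° = 1.329 sin θ_r → sin θ_r = 0.440, cos θ_r = 0.898.
Minimum at m = 0: t = λ / (4 n cos θ_r) = 589 / (4 × 1.329 × 0.898) = 123 nm.

123 nm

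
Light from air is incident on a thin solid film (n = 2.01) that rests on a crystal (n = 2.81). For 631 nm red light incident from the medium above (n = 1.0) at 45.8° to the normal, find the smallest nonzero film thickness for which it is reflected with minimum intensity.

84.0 nm

At the upper boundary (n = 1.0 to n = 2.01) the reflected ray undergoes a half-wave phase shift.
Ray reflecting at the bottom interface goes from n = 2.01 toward n = 2.81: a half-wave phase shift.
Zero or two π shifts → no net half-wave offset.
For minimum reflection here: 2 n t cos θ_r = (m + ½) λ.
Snell's law: 1.0 sin 45.8° = 2.01 sin θ_r → sin θ_r = 0.357, cos θ_r = 0.934.
Minimum at m = 0: t = λ / (4 n cos θ_r) = 631 / (4 × 2.01 × 0.934) = 84.0 nm.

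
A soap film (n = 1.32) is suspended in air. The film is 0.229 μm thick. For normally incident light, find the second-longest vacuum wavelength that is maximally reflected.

At the upper boundary (n = 1.0 to n = 1.32) the reflected ray undergoes a half-wave phase shift.
At the lower boundary (n = 1.32 to n = 1.0) the reflected ray undergoes no phase shift.
Net: one phase inversion between the two reflected rays.
For bright reflection here: 2 n t = (m + ½) λ.
λ = 2 n t / (m + ½). The second-longest wavelength is m = 1: λ = 2 × 1.32 × 229 / 1.50 = 403 nm.

403 nm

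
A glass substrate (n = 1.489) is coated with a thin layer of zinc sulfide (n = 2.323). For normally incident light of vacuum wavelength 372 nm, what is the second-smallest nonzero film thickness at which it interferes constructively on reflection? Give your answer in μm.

0.120 μm

At the upper boundary (n = 1.0 to n = 2.323) the reflected ray undergoes a half-wave phase shift.
Bottom surface (2.323 → 1.489): reflection off a lower-index medium gives no phase shift.
Exactly one π shift → a net half-wave offset.
For maximum reflection here: 2 n t = (m + ½) λ.
The second-smallest nonzero thickness corresponds to m = 1: t = (m + ½) λ / (2 n) = 1.50 × 372 / (2 × 2.323) = 120 nm.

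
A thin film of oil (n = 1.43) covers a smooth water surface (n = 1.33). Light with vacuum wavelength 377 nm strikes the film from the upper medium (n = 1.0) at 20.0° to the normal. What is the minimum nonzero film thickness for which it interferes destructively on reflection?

Ray reflecting at the top interface goes from n = 1.0 toward n = 1.43: a half-wave phase shift.
At the lower boundary (n = 1.43 to n = 1.33) the reflected ray undergoes no phase shift.
Net: one phase inversion between the two reflected rays.
For minimum reflection here: 2 n t cos θ_r = m λ.
Snell's law: 1.0 sin 20.0° = 1.43 sin θ_r → sin θ_r = 0.239, cos θ_r = 0.971.
Minimum nonzero at m = 1: t = λ / (2 n cos θ_r) = 377 / (2 × 1.43 × 0.971) = 136 nm.

136 nm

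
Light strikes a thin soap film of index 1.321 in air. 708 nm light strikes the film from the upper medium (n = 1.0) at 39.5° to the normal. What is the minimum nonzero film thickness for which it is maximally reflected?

153 nm

Top surface (1.0 → 1.321): reflection off a higher-index medium gives a half-wave phase shift.
At the lower boundary (n = 1.321 to n = 1.0) the reflected ray undergoes no phase shift.
The two reflections differ by half a wavelength.
With one net inversion, constructive interference in reflection requires 2 n t cos θ_r = (m + ½) λ.
Snell's law: 1.0 sin 39.5° = 1.321 sin θ_r → sin θ_r = 0.482, cos θ_r = 0.876.
Minimum at m = 0: t = λ / (4 n cos θ_r) = 708 / (4 × 1.321 × 0.876) = 153 nm.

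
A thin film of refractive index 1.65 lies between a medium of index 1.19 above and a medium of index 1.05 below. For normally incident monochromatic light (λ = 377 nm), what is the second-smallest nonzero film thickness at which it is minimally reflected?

Top surface (1.19 → 1.65): reflection off a higher-index medium gives a half-wave phase shift.
Ray reflecting at the bottom interface goes from n = 1.65 toward n = 1.05: no phase shift.
Exactly one π shift → a net half-wave offset.
With one net inversion, destructive interference in reflection requires 2 n t = m λ.
The second-smallest nonzero thickness corresponds to m = 2: t = m λ / (2 n) = 2.00 × 377 / (2 × 1.65) = 228 nm.

228 nm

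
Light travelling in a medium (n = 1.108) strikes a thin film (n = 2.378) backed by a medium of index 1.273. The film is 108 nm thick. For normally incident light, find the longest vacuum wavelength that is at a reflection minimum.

514 nm

At the upper boundary (n = 1.108 to n = 2.378) the reflected ray undergoes a half-wave phase shift.
At the lower boundary (n = 2.378 to n = 1.273) the reflected ray undergoes no phase shift.
The two reflections differ by half a wavelength.
For weak reflection here: 2 n t = m λ.
λ = 2 n t / m. The longest wavelength is m = 1: λ = 2 × 2.378 × 108 / 1.00 = 514 nm.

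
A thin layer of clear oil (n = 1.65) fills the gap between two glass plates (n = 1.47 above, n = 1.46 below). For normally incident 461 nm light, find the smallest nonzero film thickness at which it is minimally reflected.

Top surface (1.47 → 1.65): reflection off a higher-index medium gives a half-wave phase shift.
At the lower boundary (n = 1.65 to n = 1.46) the reflected ray undergoes no phase shift.
Exactly one π shift → a net half-wave offset.
With one net inversion, destructive interference in reflection requires 2 n t = m λ.
Minimum nonzero at m = 1: t = λ / (2 n) = 461 / (2 × 1.65) = 140 nm.

140 nm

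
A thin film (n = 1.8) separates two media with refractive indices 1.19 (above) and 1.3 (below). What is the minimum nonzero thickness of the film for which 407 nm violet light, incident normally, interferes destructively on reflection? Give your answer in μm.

Ray reflecting at the top interface goes from n = 1.19 toward n = 1.8: a half-wave phase shift.
Bottom surface (1.8 → 1.3): reflection off a lower-index medium gives no phase shift.
Net: one phase inversion between the two reflected rays.
So the condition for destructive reflection is 2 n t = m λ.
Minimum nonzero at m = 1: t = λ / (2 n) = 407 / (2 × 1.8) = 113 nm.

0.113 μm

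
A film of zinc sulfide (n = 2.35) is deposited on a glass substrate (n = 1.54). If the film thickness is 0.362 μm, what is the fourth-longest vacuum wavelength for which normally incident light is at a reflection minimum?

Ray reflecting at the top interface goes from n = 1.0 toward n = 2.35: a half-wave phase shift.
At the lower boundary (n = 2.35 to n = 1.54) the reflected ray undergoes no phase shift.
The two reflections differ by half a wavelength.
With one net inversion, destructive interference in reflection requires 2 n t = m λ.
λ = 2 n t / m. The fourth-longest wavelength is m = 4: λ = 2 × 2.35 × 362 / 4.00 = 425 nm.

425 nm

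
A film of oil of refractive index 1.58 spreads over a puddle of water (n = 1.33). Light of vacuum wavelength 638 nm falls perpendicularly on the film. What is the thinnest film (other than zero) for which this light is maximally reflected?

101 nm

Ray reflecting at the top interface goes from n = 1.0 toward n = 1.58: a half-wave phase shift.
Ray reflecting at the bottom interface goes from n = 1.58 toward n = 1.33: no phase shift.
The two reflections differ by half a wavelength.
With one net inversion, constructive interference in reflection requires 2 n t = (m + ½) λ.
Minimum at m = 0: t = λ / (4 n) = 638 / (4 × 1.58) = 101 nm.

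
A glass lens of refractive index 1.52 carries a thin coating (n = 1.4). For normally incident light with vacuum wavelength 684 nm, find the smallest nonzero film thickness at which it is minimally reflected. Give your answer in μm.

Ray reflecting at the top interface goes from n = 1.0 toward n = 1.4: a half-wave phase shift.
At the lower boundary (n = 1.4 to n = 1.52) the reflected ray undergoes a half-wave phase shift.
The two reflections carry the same phase change, so no net offset.
For dark reflection here: 2 n t = (m + ½) λ.
Minimum at m = 0: t = λ / (4 n) = 684 / (4 × 1.4) = 122 nm.

0.122 μm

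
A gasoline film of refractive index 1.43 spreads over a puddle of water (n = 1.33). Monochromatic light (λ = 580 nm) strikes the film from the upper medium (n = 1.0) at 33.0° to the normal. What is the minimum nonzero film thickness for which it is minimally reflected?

219 nm

Top surface (1.0 → 1.43): reflection off a higher-index medium gives a half-wave phase shift.
Ray reflecting at the bottom interface goes from n = 1.43 toward n = 1.33: no phase shift.
Exactly one π shift → a net half-wave offset.
So the condition for destructive reflection is 2 n t cos θ_r = m λ.
Snell's law: 1.0 sin 33.0° = 1.43 sin θ_r → sin θ_r = 0.381, cos θ_r = 0.925.
Minimum nonzero at m = 1: t = λ / (2 n cos θ_r) = 580 / (2 × 1.43 × 0.925) = 219 nm.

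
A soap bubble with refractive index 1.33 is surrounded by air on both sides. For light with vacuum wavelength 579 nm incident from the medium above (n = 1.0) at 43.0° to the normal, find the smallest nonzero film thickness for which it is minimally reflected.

254 nm

Ray reflecting at the top interface goes from n = 1.0 toward n = 1.33: a half-wave phase shift.
Ray reflecting at the bottom interface goes from n = 1.33 toward n = 1.0: no phase shift.
The two reflections differ by half a wavelength.
With one net inversion, destructive interference in reflection requires 2 n t cos θ_r = m λ.
Snell's law: 1.0 sin 43.0° = 1.33 sin θ_r → sin θ_r = 0.513, cos θ_r = 0.859.
Minimum nonzero at m = 1: t = λ / (2 n cos θ_r) = 579 / (2 × 1.33 × 0.859) = 254 nm.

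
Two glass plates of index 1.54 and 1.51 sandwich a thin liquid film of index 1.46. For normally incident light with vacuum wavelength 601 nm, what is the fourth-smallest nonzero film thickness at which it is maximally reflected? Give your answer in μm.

0.720 μm

Top surface (1.54 → 1.46): reflection off a lower-index medium gives no phase shift.
Ray reflecting at the bottom interface goes from n = 1.46 toward n = 1.51: a half-wave phase shift.
The two reflections differ by half a wavelength.
With one net inversion, constructive interference in reflection requires 2 n t = (m + ½) λ.
The fourth-smallest nonzero thickness corresponds to m = 3: t = (m + ½) λ / (2 n) = 3.50 × 601 / (2 × 1.46) = 720 nm.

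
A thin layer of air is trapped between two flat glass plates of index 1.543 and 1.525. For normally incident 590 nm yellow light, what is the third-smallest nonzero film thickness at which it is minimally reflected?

Ray reflecting at the top interface goes from n = 1.543 toward n = 1.0: no phase shift.
Ray reflecting at the bottom interface goes from n = 1.0 toward n = 1.525: a half-wave phase shift.
The two reflections differ by half a wavelength.
So the condition for destructive reflection is 2 n t = m λ.
The third-smallest nonzero thickness corresponds to m = 3: t = m λ / (2 n) = 3.00 × 590 / (2 × 1.0) = 885 nm.

885 nm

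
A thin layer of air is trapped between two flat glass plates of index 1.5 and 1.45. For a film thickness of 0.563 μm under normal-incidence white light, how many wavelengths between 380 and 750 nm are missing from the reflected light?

1

At the upper boundary (n = 1.5 to n = 1.0) the reflected ray undergoes no phase shift.
At the lower boundary (n = 1.0 to n = 1.45) the reflected ray undergoes a half-wave phase shift.
Net: one phase inversion between the two reflected rays.
With one net inversion, destructive interference in reflection requires 2 n t = m λ.
λ = 2 n t / m = 1126 / m nm.
m=1: 1126 nm (IR); m=2: 563 nm (visible); m=3: 375 nm (UV).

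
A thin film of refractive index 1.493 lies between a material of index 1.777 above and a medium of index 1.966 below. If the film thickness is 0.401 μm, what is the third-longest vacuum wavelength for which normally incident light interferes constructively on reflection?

479 nm

At the upper boundary (n = 1.777 to n = 1.493) the reflected ray undergoes no phase shift.
At the lower boundary (n = 1.493 to n = 1.966) the reflected ray undergoes a half-wave phase shift.
The two reflections differ by half a wavelength.
With one net inversion, constructive interference in reflection requires 2 n t = (m + ½) λ.
λ = 2 n t / (m + ½). The third-longest wavelength is m = 2: λ = 2 × 1.493 × 401 / 2.50 = 479 nm.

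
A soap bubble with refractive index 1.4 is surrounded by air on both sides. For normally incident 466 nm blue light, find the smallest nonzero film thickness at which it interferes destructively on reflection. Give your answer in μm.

0.166 μm

Top surface (1.0 → 1.4): reflection off a higher-index medium gives a half-wave phase shift.
Bottom surface (1.4 → 1.0): reflection off a lower-index medium gives no phase shift.
Exactly one π shift → a net half-wave offset.
So the condition for destructive reflection is 2 n t = m λ.
Minimum nonzero at m = 1: t = λ / (2 n) = 466 / (2 × 1.4) = 166 nm.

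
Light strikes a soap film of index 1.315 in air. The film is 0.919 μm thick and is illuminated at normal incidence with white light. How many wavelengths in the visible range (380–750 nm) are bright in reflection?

3

Ray reflecting at the top interface goes from n = 1.0 toward n = 1.315: a half-wave phase shift.
Ray reflecting at the bottom interface goes from n = 1.315 toward n = 1.0: no phase shift.
Exactly one π shift → a net half-wave offset.
For bright reflection here: 2 n t = (m + ½) λ.
λ = 2 n t / (m + ½) = 2417 / (m + ½) nm.
m=2: 967 nm (IR); m=3: 691 nm (visible); m=4: 537 nm (visible); m=5: 439 nm (visible); m=6: 372 nm (UV).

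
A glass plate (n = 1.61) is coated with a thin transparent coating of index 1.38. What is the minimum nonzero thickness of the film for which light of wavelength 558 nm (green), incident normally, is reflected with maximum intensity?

Top surface (1.0 → 1.38): reflection off a higher-index medium gives a half-wave phase shift.
Ray reflecting at the bottom interface goes from n = 1.38 toward n = 1.61: a half-wave phase shift.
Zero or two π shifts → no net half-wave offset.
With no net inversion, constructive interference in reflection requires 2 n t = m λ.
Minimum nonzero at m = 1: t = λ / (2 n) = 558 / (2 × 1.38) = 202 nm.

202 nm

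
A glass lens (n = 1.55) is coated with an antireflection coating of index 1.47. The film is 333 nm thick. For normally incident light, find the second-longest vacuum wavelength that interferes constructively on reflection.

At the upper boundary (n = 1.0 to n = 1.47) the reflected ray undergoes a half-wave phase shift.
At the lower boundary (n = 1.47 to n = 1.55) the reflected ray undergoes a half-wave phase shift.
Zero or two π shifts → no net half-wave offset.
So the condition for constructive reflection is 2 n t = m λ.
λ = 2 n t / m. The second-longest wavelength is m = 2: λ = 2 × 1.47 × 333 / 2.00 = 490 nm.

490 nm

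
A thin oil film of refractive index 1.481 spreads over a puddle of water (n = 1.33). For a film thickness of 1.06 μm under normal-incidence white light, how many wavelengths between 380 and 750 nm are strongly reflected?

4

Top surface (1.0 → 1.481): reflection off a higher-index medium gives a half-wave phase shift.
Bottom surface (1.481 → 1.33): reflection off a lower-index medium gives no phase shift.
Net: one phase inversion between the two reflected rays.
With one net inversion, constructive interference in reflection requires 2 n t = (m + ½) λ.
λ = 2 n t / (m + ½) = 3140 / (m + ½) nm.
m=3: 897 nm (IR); m=4: 698 nm (visible); m=5: 571 nm (visible); m=6: 483 nm (visible); m=7: 419 nm (visible); m=8: 369 nm (UV).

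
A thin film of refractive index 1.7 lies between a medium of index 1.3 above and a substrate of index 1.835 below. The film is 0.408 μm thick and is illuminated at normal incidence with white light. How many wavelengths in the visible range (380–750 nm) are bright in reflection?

2

Top surface (1.3 → 1.7): reflection off a higher-index medium gives a half-wave phase shift.
At the lower boundary (n = 1.7 to n = 1.835) the reflected ray undergoes a half-wave phase shift.
Net: no relative phase inversion (both shifts match).
So the condition for constructive reflection is 2 n t = m λ.
λ = 2 n t / m = 1387 / m nm.
m=1: 1387 nm (IR); m=2: 694 nm (visible); m=3: 462 nm (visible); m=4: 347 nm (UV).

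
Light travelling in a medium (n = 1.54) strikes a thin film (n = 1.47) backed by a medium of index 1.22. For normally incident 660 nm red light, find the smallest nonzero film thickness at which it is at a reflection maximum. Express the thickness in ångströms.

2245 Å

Top surface (1.54 → 1.47): reflection off a lower-index medium gives no phase shift.
Bottom surface (1.47 → 1.22): reflection off a lower-index medium gives no phase shift.
The two reflections carry the same phase change, so no net offset.
For strong reflection here: 2 n t = m λ.
Minimum nonzero at m = 1: t = λ / (2 n) = 660 / (2 × 1.47) = 224 nm.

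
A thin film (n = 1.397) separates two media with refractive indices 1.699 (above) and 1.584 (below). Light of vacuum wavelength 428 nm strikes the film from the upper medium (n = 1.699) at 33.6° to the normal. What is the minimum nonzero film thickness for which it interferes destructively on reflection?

207 nm

Ray reflecting at the top interface goes from n = 1.699 toward n = 1.397: no phase shift.
At the lower boundary (n = 1.397 to n = 1.584) the reflected ray undergoes a half-wave phase shift.
Exactly one π shift → a net half-wave offset.
For minimum reflection here: 2 n t cos θ_r = m λ.
Snell's law: 1.699 sin 33.6° = 1.397 sin θ_r → sin θ_r = 0.673, cos θ_r = 0.740.
Minimum nonzero at m = 1: t = λ / (2 n cos θ_r) = 428 / (2 × 1.397 × 0.740) = 207 nm.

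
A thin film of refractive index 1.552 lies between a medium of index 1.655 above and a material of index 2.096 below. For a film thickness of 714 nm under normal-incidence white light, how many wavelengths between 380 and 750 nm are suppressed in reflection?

Ray reflecting at the top interface goes from n = 1.655 toward n = 1.552: no phase shift.
Ray reflecting at the bottom interface goes from n = 1.552 toward n = 2.096: a half-wave phase shift.
The two reflections differ by half a wavelength.
So the condition for destructive reflection is 2 n t = m λ.
λ = 2 n t / m = 2216 / m nm.
m=2: 1108 nm (IR); m=3: 739 nm (visible); m=4: 554 nm (visible); m=5: 443 nm (visible); m=6: 369 nm (UV).

3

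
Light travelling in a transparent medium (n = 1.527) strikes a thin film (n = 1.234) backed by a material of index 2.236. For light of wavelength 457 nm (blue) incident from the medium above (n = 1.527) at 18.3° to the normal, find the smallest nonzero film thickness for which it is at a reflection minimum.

201 nm

Ray reflecting at the top interface goes from n = 1.527 toward n = 1.234: no phase shift.
Bottom surface (1.234 → 2.236): reflection off a higher-index medium gives a half-wave phase shift.
Exactly one π shift → a net half-wave offset.
So the condition for destructive reflection is 2 n t cos θ_r = m λ.
Snell's law: 1.527 sin 18.3° = 1.234 sin θ_r → sin θ_r = 0.389, cos θ_r = 0.921.
Minimum nonzero at m = 1: t = λ / (2 n cos θ_r) = 457 / (2 × 1.234 × 0.921) = 201 nm.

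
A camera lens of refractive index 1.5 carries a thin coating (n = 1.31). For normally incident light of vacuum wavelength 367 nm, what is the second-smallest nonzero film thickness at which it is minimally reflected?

210 nm

Ray reflecting at the top interface goes from n = 1.0 toward n = 1.31: a half-wave phase shift.
Bottom surface (1.31 → 1.5): reflection off a higher-index medium gives a half-wave phase shift.
Zero or two π shifts → no net half-wave offset.
So the condition for destructive reflection is 2 n t = (m + ½) λ.
The second-smallest nonzero thickness corresponds to m = 1: t = (m + ½) λ / (2 n) = 1.50 × 367 / (2 × 1.31) = 210 nm.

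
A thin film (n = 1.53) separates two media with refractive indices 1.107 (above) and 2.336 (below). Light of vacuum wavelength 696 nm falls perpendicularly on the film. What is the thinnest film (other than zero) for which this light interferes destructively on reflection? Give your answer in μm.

Top surface (1.107 → 1.53): reflection off a higher-index medium gives a half-wave phase shift.
Ray reflecting at the bottom interface goes from n = 1.53 toward n = 2.336: a half-wave phase shift.
Net: no relative phase inversion (both shifts match).
For weak reflection here: 2 n t = (m + ½) λ.
Minimum at m = 0: t = λ / (4 n) = 696 / (4 × 1.53) = 114 nm.

0.114 μm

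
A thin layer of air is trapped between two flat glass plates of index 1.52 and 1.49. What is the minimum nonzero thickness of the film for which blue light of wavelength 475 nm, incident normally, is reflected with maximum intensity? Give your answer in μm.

0.119 μm

Top surface (1.52 → 1.0): reflection off a lower-index medium gives no phase shift.
At the lower boundary (n = 1.0 to n = 1.49) the reflected ray undergoes a half-wave phase shift.
Exactly one π shift → a net half-wave offset.
With one net inversion, constructive interference in reflection requires 2 n t = (m + ½) λ.
Minimum at m = 0: t = λ / (4 n) = 475 / (4 × 1.0) = 119 nm.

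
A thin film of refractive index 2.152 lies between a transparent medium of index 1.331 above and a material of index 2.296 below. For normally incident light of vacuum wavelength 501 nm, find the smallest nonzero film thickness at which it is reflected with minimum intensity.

Top surface (1.331 → 2.152): reflection off a higher-index medium gives a half-wave phase shift.
Ray reflecting at the bottom interface goes from n = 2.152 toward n = 2.296: a half-wave phase shift.
Zero or two π shifts → no net half-wave offset.
So the condition for destructive reflection is 2 n t = (m + ½) λ.
Minimum at m = 0: t = λ / (4 n) = 501 / (4 × 2.152) = 58.2 nm.

58.2 nm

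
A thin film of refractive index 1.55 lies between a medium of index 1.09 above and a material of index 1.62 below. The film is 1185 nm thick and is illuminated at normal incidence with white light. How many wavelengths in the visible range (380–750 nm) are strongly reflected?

Ray reflecting at the top interface goes from n = 1.09 toward n = 1.55: a half-wave phase shift.
Bottom surface (1.55 → 1.62): reflection off a higher-index medium gives a half-wave phase shift.
Net: no relative phase inversion (both shifts match).
So the condition for constructive reflection is 2 n t = m λ.
λ = 2 n t / m = 3674 / m nm.
m=4: 918 nm (IR); m=5: 735 nm (visible); m=6: 612 nm (visible); m=7: 525 nm (visible); m=8: 459 nm (visible); m=9: 408 nm (visible); m=10: 367 nm (UV).

5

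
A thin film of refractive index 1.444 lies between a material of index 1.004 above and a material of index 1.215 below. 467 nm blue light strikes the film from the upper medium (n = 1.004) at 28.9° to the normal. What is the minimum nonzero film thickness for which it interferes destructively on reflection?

Top surface (1.004 → 1.444): reflection off a higher-index medium gives a half-wave phase shift.
Bottom surface (1.444 → 1.215): reflection off a lower-index medium gives no phase shift.
Exactly one π shift → a net half-wave offset.
For minimum reflection here: 2 n t cos θ_r = m λ.
Snell's law: 1.004 sin 28.9° = 1.444 sin θ_r → sin θ_r = 0.336, cos θ_r = 0.942.
Minimum nonzero at m = 1: t = λ / (2 n cos θ_r) = 467 / (2 × 1.444 × 0.942) = 172 nm.

172 nm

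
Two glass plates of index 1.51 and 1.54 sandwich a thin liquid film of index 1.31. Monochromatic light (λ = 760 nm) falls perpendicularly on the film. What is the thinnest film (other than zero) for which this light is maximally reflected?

145 nm

Top surface (1.51 → 1.31): reflection off a lower-index medium gives no phase shift.
Ray reflecting at the bottom interface goes from n = 1.31 toward n = 1.54: a half-wave phase shift.
Exactly one π shift → a net half-wave offset.
For maximum reflection here: 2 n t = (m + ½) λ.
Minimum at m = 0: t = λ / (4 n) = 760 / (4 × 1.31) = 145 nm.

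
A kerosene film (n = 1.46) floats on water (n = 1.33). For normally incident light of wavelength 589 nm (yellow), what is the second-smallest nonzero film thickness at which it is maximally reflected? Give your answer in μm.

Ray reflecting at the top interface goes from n = 1.0 toward n = 1.46: a half-wave phase shift.
Bottom surface (1.46 → 1.33): reflection off a lower-index medium gives no phase shift.
Exactly one π shift → a net half-wave offset.
With one net inversion, constructive interference in reflection requires 2 n t = (m + ½) λ.
The second-smallest nonzero thickness corresponds to m = 1: t = (m + ½) λ / (2 n) = 1.50 × 589 / (2 × 1.46) = 303 nm.

0.303 μm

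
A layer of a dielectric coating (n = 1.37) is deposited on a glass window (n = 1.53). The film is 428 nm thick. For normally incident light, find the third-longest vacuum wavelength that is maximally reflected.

Top surface (1.0 → 1.37): reflection off a higher-index medium gives a half-wave phase shift.
Bottom surface (1.37 → 1.53): reflection off a higher-index medium gives a half-wave phase shift.
Net: no relative phase inversion (both shifts match).
So the condition for constructive reflection is 2 n t = m λ.
λ = 2 n t / m. The third-longest wavelength is m = 3: λ = 2 × 1.37 × 428 / 3.00 = 391 nm.

391 nm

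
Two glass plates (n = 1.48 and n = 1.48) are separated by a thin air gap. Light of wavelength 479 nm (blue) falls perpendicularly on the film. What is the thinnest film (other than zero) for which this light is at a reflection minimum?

240 nm

Ray reflecting at the top interface goes from n = 1.48 toward n = 1.0: no phase shift.
Ray reflecting at the bottom interface goes from n = 1.0 toward n = 1.48: a half-wave phase shift.
The two reflections differ by half a wavelength.
With one net inversion, destructive interference in reflection requires 2 n t = m λ.
Minimum nonzero at m = 1: t = λ / (2 n) = 479 / (2 × 1.0) = 240 nm.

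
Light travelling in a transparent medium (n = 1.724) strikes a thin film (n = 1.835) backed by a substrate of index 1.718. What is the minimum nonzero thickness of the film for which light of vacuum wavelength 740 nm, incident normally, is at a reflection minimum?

Top surface (1.724 → 1.835): reflection off a higher-index medium gives a half-wave phase shift.
Ray reflecting at the bottom interface goes from n = 1.835 toward n = 1.718: no phase shift.
Net: one phase inversion between the two reflected rays.
So the condition for destructive reflection is 2 n t = m λ.
Minimum nonzero at m = 1: t = λ / (2 n) = 740 / (2 × 1.835) = 202 nm.

202 nm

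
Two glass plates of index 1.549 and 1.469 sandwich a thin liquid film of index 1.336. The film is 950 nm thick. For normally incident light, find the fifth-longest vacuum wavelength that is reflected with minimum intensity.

508 nm

Ray reflecting at the top interface goes from n = 1.549 toward n = 1.336: no phase shift.
Ray reflecting at the bottom interface goes from n = 1.336 toward n = 1.469: a half-wave phase shift.
Net: one phase inversion between the two reflected rays.
With one net inversion, destructive interference in reflection requires 2 n t = m λ.
λ = 2 n t / m. The fifth-longest wavelength is m = 5: λ = 2 × 1.336 × 950 / 5.00 = 508 nm.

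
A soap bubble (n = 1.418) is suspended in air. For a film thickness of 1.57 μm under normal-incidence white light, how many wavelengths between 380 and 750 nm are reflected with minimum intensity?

6

Top surface (1.0 → 1.418): reflection off a higher-index medium gives a half-wave phase shift.
Bottom surface (1.418 → 1.0): reflection off a lower-index medium gives no phase shift.
The two reflections differ by half a wavelength.
So the condition for destructive reflection is 2 n t = m λ.
λ = 2 n t / m = 4453 / m nm.
m=5: 891 nm (IR); m=6: 742 nm (visible); m=7: 636 nm (visible); m=8: 557 nm (visible); m=9: 495 nm (visible); m=10: 445 nm (visible); m=11: 405 nm (visible); m=12: 371 nm (UV).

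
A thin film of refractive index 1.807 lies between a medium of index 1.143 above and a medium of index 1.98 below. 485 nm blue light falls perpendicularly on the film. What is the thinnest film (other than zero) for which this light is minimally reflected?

67.1 nm

Ray reflecting at the top interface goes from n = 1.143 toward n = 1.807: a half-wave phase shift.
Ray reflecting at the bottom interface goes from n = 1.807 toward n = 1.98: a half-wave phase shift.
The two reflections carry the same phase change, so no net offset.
With no net inversion, destructive interference in reflection requires 2 n t = (m + ½) λ.
Minimum at m = 0: t = λ / (4 n) = 485 / (4 × 1.807) = 67.1 nm.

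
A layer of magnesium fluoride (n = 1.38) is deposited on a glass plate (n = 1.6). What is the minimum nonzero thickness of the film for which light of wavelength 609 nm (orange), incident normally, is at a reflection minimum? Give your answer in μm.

0.110 μm

Ray reflecting at the top interface goes from n = 1.0 toward n = 1.38: a half-wave phase shift.
Bottom surface (1.38 → 1.6): reflection off a higher-index medium gives a half-wave phase shift.
Net: no relative phase inversion (both shifts match).
With no net inversion, destructive interference in reflection requires 2 n t = (m + ½) λ.
Minimum at m = 0: t = λ / (4 n) = 609 / (4 × 1.38) = 110 nm.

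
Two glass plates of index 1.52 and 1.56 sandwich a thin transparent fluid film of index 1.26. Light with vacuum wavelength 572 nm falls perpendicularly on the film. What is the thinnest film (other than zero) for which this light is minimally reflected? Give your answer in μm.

0.227 μm

Ray reflecting at the top interface goes from n = 1.52 toward n = 1.26: no phase shift.
Ray reflecting at the bottom interface goes from n = 1.26 toward n = 1.56: a half-wave phase shift.
Exactly one π shift → a net half-wave offset.
With one net inversion, destructive interference in reflection requires 2 n t = m λ.
Minimum nonzero at m = 1: t = λ / (2 n) = 572 / (2 × 1.26) = 227 nm.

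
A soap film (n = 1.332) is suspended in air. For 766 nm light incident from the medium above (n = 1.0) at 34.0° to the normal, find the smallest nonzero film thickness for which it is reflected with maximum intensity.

158 nm

At the upper boundary (n = 1.0 to n = 1.332) the reflected ray undergoes a half-wave phase shift.
Ray reflecting at the bottom interface goes from n = 1.332 toward n = 1.0: no phase shift.
The two reflections differ by half a wavelength.
With one net inversion, constructive interference in reflection requires 2 n t cos θ_r = (m + ½) λ.
Snell's law: 1.0 sin 34.0° = 1.332 sin θ_r → sin θ_r = 0.420, cos θ_r = 0.908.
Minimum at m = 0: t = λ / (4 n cos θ_r) = 766 / (4 × 1.332 × 0.908) = 158 nm.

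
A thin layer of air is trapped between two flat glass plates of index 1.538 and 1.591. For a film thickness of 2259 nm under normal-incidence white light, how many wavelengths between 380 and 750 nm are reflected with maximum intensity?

6

At the upper boundary (n = 1.538 to n = 1.0) the reflected ray undergoes no phase shift.
At the lower boundary (n = 1.0 to n = 1.591) the reflected ray undergoes a half-wave phase shift.
The two reflections differ by half a wavelength.
With one net inversion, constructive interference in reflection requires 2 n t = (m + ½) λ.
λ = 2 n t / (m + ½) = 4518 / (m + ½) nm.
m=5: 821 nm (IR); m=6: 695 nm (visible); m=7: 602 nm (visible); m=8: 532 nm (visible); m=9: 476 nm (visible); m=10: 430 nm (visible); m=11: 393 nm (visible); m=12: 361 nm (UV).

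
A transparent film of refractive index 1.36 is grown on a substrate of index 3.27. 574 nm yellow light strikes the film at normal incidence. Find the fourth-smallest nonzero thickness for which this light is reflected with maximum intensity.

844 nm

Ray reflecting at the top interface goes from n = 1.0 toward n = 1.36: a half-wave phase shift.
Bottom surface (1.36 → 3.27): reflection off a higher-index medium gives a half-wave phase shift.
Net: no relative phase inversion (both shifts match).
For maximum reflection here: 2 n t = m λ.
The fourth-smallest nonzero thickness corresponds to m = 4: t = m λ / (2 n) = 4.00 × 574 / (2 × 1.36) = 844 nm.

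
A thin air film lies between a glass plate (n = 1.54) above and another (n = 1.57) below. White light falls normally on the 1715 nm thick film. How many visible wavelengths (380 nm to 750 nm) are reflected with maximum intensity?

4

At the upper boundary (n = 1.54 to n = 1.0) the reflected ray undergoes no phase shift.
Ray reflecting at the bottom interface goes from n = 1.0 toward n = 1.57: a half-wave phase shift.
Exactly one π shift → a net half-wave offset.
So the condition for constructive reflection is 2 n t = (m + ½) λ.
λ = 2 n t / (m + ½) = 3430 / (m + ½) nm.
m=4: 762 nm (IR); m=5: 624 nm (visible); m=6: 528 nm (visible); m=7: 457 nm (visible); m=8: 404 nm (visible); m=9: 361 nm (UV).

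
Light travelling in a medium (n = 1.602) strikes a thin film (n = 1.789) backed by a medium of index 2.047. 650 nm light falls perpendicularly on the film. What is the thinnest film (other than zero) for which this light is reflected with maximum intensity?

At the upper boundary (n = 1.602 to n = 1.789) the reflected ray undergoes a half-wave phase shift.
At the lower boundary (n = 1.789 to n = 2.047) the reflected ray undergoes a half-wave phase shift.
Zero or two π shifts → no net half-wave offset.
So the condition for constructive reflection is 2 n t = m λ.
Minimum nonzero at m = 1: t = λ / (2 n) = 650 / (2 × 1.789) = 182 nm.

182 nm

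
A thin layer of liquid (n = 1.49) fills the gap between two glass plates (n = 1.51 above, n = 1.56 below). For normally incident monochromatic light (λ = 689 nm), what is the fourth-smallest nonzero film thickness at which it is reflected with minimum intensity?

At the upper boundary (n = 1.51 to n = 1.49) the reflected ray undergoes no phase shift.
Ray reflecting at the bottom interface goes from n = 1.49 toward n = 1.56: a half-wave phase shift.
Exactly one π shift → a net half-wave offset.
With one net inversion, destructive interference in reflection requires 2 n t = m λ.
The fourth-smallest nonzero thickness corresponds to m = 4: t = m λ / (2 n) = 4.00 × 689 / (2 × 1.49) = 925 nm.

925 nm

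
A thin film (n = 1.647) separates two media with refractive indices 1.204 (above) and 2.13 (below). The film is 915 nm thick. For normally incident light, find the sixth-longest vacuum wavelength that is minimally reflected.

Ray reflecting at the top interface goes from n = 1.204 toward n = 1.647: a half-wave phase shift.
At the lower boundary (n = 1.647 to n = 2.13) the reflected ray undergoes a half-wave phase shift.
Net: no relative phase inversion (both shifts match).
For dark reflection here: 2 n t = (m + ½) λ.
λ = 2 n t / (m + ½). The sixth-longest wavelength is m = 5: λ = 2 × 1.647 × 915 / 5.50 = 548 nm.

548 nm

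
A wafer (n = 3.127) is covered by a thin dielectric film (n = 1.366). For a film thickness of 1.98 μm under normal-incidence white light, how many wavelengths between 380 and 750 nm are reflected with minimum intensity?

At the upper boundary (n = 1.0 to n = 1.366) the reflected ray undergoes a half-wave phase shift.
At the lower boundary (n = 1.366 to n = 3.127) the reflected ray undergoes a half-wave phase shift.
The two reflections carry the same phase change, so no net offset.
So the condition for destructive reflection is 2 n t = (m + ½) λ.
λ = 2 n t / (m + ½) = 5409 / (m + ½) nm.
m=6: 832 nm (IR); m=7: 721 nm (visible); m=8: 636 nm (visible); m=9: 569 nm (visible); m=10: 515 nm (visible); m=11: 470 nm (visible); m=12: 433 nm (visible); m=13: 401 nm (visible); m=14: 373 nm (UV).

7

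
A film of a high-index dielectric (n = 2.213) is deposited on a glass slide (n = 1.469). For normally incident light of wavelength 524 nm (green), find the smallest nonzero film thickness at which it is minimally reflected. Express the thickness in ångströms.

1184 Å

Ray reflecting at the top interface goes from n = 1.0 toward n = 2.213: a half-wave phase shift.
Bottom surface (2.213 → 1.469): reflection off a lower-index medium gives no phase shift.
Net: one phase inversion between the two reflected rays.
With one net inversion, destructive interference in reflection requires 2 n t = m λ.
Minimum nonzero at m = 1: t = λ / (2 n) = 524 / (2 × 2.213) = 118 nm.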